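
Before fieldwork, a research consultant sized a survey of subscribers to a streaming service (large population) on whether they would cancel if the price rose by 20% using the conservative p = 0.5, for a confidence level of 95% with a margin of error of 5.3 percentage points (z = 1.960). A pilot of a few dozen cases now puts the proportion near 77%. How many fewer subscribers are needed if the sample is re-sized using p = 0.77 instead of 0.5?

Conservative (p = 0.5): n = 1.960² × 0.25 / 0.053² ≈ 341.90 → 342.
Using p = 0.77: p(1−p) = 0.1771, so n = 1.960² × 0.1771 / 0.053² ≈ 242.20 → 243.
Reduction: 342 − 243 = 99.

99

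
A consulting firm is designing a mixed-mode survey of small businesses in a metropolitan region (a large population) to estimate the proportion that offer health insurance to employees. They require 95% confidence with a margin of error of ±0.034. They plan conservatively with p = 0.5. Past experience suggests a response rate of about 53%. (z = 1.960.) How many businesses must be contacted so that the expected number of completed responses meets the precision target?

Completed interviews needed: n₀ = 1.960² × 0.2500 / 0.034² ≈ 830.80 → 831.
At a 53% response rate, contacts needed = 831 / 0.53 ≈ 1567.92 → 1568.

1568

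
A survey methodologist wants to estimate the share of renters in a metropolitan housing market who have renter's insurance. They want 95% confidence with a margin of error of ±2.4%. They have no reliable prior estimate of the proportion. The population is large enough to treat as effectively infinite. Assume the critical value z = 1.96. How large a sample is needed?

With no prior estimate, use p = 0.5, giving p(1−p) = 0.25.
n = z²·p(1−p)/E² = 1.96² × 0.2500 / 0.024² = 3.8416 × 0.2500 / 0.000576 ≈ 1667.36.
Rounding up gives n = 1668.

1668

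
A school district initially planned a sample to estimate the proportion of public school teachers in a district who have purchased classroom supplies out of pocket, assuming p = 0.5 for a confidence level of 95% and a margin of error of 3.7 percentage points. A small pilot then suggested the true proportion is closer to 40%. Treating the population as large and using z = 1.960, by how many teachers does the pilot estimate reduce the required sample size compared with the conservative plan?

28

Conservative (p = 0.5): n = 1.960² × 0.25 / 0.037² ≈ 701.53 → 702.
Using p = 0.40: p(1−p) = 0.2400, so n = 1.960² × 0.2400 / 0.037² ≈ 673.47 → 674.
Reduction: 702 − 674 = 28.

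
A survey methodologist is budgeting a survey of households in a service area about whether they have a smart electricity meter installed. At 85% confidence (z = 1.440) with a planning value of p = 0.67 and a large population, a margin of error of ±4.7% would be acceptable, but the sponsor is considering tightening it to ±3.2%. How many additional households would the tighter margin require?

240

At ±4.7%: n = 1.440² × 0.2211 / 0.047² ≈ 207.55 → 208.
At ±3.2%: n = 1.440² × 0.2211 / 0.032² ≈ 447.73 → 448.
Additional respondents: 448 − 208 = 240.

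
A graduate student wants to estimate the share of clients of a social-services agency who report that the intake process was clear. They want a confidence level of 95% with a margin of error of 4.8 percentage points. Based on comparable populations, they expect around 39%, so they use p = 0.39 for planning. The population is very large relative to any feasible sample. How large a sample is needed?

For 95% confidence, z = 1.96.
With p = 0.39, p(1−p) = 0.2379.
n = z²·p(1−p)/E² = 1.96² × 0.2379 / 0.048² = 3.8416 × 0.2379 / 0.002304 ≈ 396.67.
Rounding up gives n = 397.

397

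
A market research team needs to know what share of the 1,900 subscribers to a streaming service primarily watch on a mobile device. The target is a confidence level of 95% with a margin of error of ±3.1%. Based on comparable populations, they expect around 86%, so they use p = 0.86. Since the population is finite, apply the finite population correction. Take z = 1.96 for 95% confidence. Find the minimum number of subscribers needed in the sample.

385

Unadjusted: n₀ = 1.96² × 0.86 × 0.14 / 0.031² ≈ 481.30, so n₀ = 482.
Finite population correction with N = 1,900: n = n₀ / (1 + (n₀−1)/N) = 482 / (1 + 481/1900) = 482 / 1.2532 ≈ 384.63.
Rounding up, n = 385.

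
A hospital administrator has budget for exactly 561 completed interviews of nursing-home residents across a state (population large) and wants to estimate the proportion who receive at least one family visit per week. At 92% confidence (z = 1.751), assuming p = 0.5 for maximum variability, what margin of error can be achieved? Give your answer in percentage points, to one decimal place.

SE(p̂) = √[p(1−p)/n] = √[0.2500/561] = 0.02111.
E = z × SE = 1.751 × 0.02111 = 0.03696, or 3.7 percentage points.

3.7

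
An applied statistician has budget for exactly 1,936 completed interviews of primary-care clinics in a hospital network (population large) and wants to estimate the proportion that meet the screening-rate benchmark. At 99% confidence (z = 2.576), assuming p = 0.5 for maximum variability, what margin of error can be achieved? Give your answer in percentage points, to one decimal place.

2.9

SE(p̂) = √[p(1−p)/n] = √[0.2500/1936] = 0.01136.
E = z × SE = 2.576 × 0.01136 = 0.02927, or 2.9 percentage points.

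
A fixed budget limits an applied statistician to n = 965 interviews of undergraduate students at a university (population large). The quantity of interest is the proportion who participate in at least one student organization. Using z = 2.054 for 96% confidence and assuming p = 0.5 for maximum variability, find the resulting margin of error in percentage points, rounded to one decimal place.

SE(p̂) = √[p(1−p)/n] = √[0.2500/965] = 0.01610.
E = z × SE = 2.054 × 0.01610 = 0.03306, or 3.3 percentage points.

3.3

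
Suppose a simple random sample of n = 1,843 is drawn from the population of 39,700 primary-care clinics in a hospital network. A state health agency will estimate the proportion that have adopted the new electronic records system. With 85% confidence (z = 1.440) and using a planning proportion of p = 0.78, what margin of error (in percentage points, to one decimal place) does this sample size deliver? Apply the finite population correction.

1.4

Finite-population factor: (N−n)/(N−1) = (39700−1843)/(39700−1) = 0.9536.
SE(p̂) = √[p(1−p)/n · (N−n)/(N−1)] = √[0.1716/1843 × 0.9536] = 0.00942.
E = z × SE = 1.440 × 0.00942 = 0.01357 ≈ 1.4 percentage points.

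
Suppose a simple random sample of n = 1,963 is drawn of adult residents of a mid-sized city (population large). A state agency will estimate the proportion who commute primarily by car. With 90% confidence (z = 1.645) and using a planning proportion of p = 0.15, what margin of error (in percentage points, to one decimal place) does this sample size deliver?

1.3

SE(p̂) = √[p(1−p)/n] = √[0.1275/1963] = 0.00806.
E = z × SE = 1.645 × 0.00806 = 0.01326, or 1.3 percentage points.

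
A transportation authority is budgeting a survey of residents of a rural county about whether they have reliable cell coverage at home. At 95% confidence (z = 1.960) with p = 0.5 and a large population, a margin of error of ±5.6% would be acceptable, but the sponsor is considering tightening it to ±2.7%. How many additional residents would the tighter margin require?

At ±5.6%: n = 1.960² × 0.2500 / 0.056² ≈ 306.25 → 307.
At ±2.7%: n = 1.960² × 0.2500 / 0.027² ≈ 1317.42 → 1318.
Additional respondents: 1318 − 307 = 1011.

1011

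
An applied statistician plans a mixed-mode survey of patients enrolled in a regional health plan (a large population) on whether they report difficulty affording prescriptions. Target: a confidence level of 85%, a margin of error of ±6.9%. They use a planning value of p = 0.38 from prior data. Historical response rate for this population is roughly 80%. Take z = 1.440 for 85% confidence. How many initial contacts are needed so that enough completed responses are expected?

Completed interviews needed: n₀ = 1.440² × 0.2356 / 0.069² ≈ 102.61 → 103.
At an 80% response rate, contacts needed = 103 / 0.80 ≈ 128.75 → 129.

129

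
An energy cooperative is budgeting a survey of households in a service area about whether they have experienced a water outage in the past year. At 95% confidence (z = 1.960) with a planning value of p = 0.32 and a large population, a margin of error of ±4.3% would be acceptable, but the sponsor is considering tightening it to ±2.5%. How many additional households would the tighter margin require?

885

At ±4.3%: n = 1.960² × 0.2176 / 0.043² ≈ 452.10 → 453.
At ±2.5%: n = 1.960² × 0.2176 / 0.025² ≈ 1337.49 → 1338.
Additional respondents: 1338 − 453 = 885.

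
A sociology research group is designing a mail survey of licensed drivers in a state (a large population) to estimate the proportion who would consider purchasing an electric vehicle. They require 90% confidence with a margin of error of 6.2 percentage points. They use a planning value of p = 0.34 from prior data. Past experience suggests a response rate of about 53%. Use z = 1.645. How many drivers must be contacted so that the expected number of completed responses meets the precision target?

Completed interviews needed: n₀ = 1.645² × 0.2244 / 0.062² ≈ 157.97 → 158.
At a 53% response rate, contacts needed = 158 / 0.53 ≈ 298.11 → 299.

299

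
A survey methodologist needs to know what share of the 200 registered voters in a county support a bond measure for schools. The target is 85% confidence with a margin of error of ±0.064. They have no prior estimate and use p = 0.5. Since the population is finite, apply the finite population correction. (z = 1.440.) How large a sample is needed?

78

Unadjusted: n₀ = 1.440² × 0.50 × 0.50 / 0.064² ≈ 126.56, so n₀ = 127.
Finite population correction with N = 200: n = n₀ / (1 + (n₀−1)/N) = 127 / (1 + 126/200) = 127 / 1.6300 ≈ 77.91.
Rounding up, n = 78.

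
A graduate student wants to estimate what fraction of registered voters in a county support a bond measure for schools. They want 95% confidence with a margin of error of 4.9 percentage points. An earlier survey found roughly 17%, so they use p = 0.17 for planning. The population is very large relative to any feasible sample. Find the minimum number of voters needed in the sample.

226

For 95% confidence, z = 1.96.
With p = 0.17, p(1−p) = 0.1411.
n = z²·p(1−p)/E² = 1.96² × 0.1411 / 0.049² = 3.8416 × 0.1411 / 0.002401 ≈ 225.76.
Rounding up gives n = 226.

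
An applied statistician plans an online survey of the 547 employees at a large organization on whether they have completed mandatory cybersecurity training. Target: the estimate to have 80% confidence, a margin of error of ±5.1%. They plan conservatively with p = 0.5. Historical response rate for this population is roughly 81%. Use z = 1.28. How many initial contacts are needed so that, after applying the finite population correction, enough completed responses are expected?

152

Completed interviews needed (unadjusted): n₀ = 1.28² × 0.2500 / 0.051² ≈ 157.48 → 158.
FPC for N = 547: n = 158 / (1 + 157/547) = 158 / 1.2870 ≈ 122.76 → 123.
At an 81% response rate, contacts needed = 123 / 0.81 ≈ 151.85 → 152.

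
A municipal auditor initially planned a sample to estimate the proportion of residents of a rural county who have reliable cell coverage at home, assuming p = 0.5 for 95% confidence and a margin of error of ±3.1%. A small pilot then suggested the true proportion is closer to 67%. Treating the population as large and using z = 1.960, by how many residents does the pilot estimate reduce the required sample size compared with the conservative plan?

Conservative (p = 0.5): n = 1.960² × 0.25 / 0.031² ≈ 999.38 → 1000.
Using p = 0.67: p(1−p) = 0.2211, so n = 1.960² × 0.2211 / 0.031² ≈ 883.85 → 884.
Reduction: 1000 − 884 = 116.

116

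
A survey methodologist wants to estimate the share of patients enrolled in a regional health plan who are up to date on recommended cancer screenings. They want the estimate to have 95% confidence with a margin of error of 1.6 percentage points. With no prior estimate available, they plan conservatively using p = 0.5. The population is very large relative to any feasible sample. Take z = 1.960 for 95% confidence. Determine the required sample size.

3752

With p = 0.5, p(1−p) = 0.25.
n = z²·p(1−p)/E² = 1.960² × 0.2500 / 0.016² = 3.8416 × 0.2500 / 0.000256 ≈ 3751.56.
Rounding up gives n = 3752.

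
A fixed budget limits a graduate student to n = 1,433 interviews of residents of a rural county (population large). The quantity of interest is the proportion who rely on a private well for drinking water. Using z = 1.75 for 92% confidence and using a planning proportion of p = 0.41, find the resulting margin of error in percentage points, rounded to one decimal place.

2.3

SE(p̂) = √[p(1−p)/n] = √[0.2419/1433] = 0.01299.
E = z × SE = 1.75 × 0.01299 = 0.02274, or 2.3 percentage points.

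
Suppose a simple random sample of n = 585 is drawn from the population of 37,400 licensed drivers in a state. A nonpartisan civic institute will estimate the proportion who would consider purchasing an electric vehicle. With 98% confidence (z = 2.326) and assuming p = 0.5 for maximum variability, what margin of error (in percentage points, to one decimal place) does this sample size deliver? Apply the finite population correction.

Finite-population factor: (N−n)/(N−1) = (37400−585)/(37400−1) = 0.9844.
SE(p̂) = √[p(1−p)/n · (N−n)/(N−1)] = √[0.2500/585 × 0.9844] = 0.02051.
E = z × SE = 2.326 × 0.02051 = 0.04771 ≈ 4.8 percentage points.

4.8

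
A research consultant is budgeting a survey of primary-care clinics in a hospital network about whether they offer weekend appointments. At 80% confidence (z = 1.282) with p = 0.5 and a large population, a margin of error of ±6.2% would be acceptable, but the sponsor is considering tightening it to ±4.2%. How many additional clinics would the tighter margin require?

126

At ±6.2%: n = 1.282² × 0.2500 / 0.062² ≈ 106.89 → 107.
At ±4.2%: n = 1.282² × 0.2500 / 0.042² ≈ 232.93 → 233.
Additional respondents: 233 − 107 = 126.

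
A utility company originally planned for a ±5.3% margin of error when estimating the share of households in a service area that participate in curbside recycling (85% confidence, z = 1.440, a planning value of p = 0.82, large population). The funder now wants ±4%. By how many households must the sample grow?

83

At ±5.3%: n = 1.440² × 0.1476 / 0.053² ≈ 108.96 → 109.
At ±4%: n = 1.440² × 0.1476 / 0.040² ≈ 191.29 → 192.
Additional respondents: 192 − 109 = 83.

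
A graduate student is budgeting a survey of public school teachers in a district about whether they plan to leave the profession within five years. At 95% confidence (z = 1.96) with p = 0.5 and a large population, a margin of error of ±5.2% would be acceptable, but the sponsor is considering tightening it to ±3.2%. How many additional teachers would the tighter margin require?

At ±5.2%: n = 1.96² × 0.2500 / 0.052² ≈ 355.18 → 356.
At ±3.2%: n = 1.96² × 0.2500 / 0.032² ≈ 937.89 → 938.
Additional respondents: 938 − 356 = 582.

582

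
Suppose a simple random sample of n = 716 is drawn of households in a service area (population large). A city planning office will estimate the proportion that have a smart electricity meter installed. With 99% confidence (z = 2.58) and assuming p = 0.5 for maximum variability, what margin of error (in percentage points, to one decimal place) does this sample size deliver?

4.8

SE(p̂) = √[p(1−p)/n] = √[0.2500/716] = 0.01869.
E = z × SE = 2.58 × 0.01869 = 0.04821, or 4.8 percentage points.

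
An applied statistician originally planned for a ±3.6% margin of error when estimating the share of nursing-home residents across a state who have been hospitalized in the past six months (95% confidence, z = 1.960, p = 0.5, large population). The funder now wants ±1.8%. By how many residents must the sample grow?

2223

At ±3.6%: n = 1.960² × 0.2500 / 0.036² ≈ 741.05 → 742.
At ±1.8%: n = 1.960² × 0.2500 / 0.018² ≈ 2964.20 → 2965.
Additional respondents: 2965 − 742 = 2223.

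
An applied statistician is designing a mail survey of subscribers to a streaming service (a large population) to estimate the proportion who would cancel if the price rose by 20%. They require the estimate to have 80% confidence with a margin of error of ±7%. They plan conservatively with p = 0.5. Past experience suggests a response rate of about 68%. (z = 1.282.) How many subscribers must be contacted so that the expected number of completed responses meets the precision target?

Completed interviews needed: n₀ = 1.282² × 0.2500 / 0.070² ≈ 83.85 → 84.
At a 68% response rate, contacts needed = 84 / 0.68 ≈ 123.53 → 124.

124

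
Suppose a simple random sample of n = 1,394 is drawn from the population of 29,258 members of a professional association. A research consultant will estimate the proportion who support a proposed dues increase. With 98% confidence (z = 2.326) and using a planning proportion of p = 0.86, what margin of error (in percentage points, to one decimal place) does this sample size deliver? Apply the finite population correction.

2.1

Finite-population factor: (N−n)/(N−1) = (29258−1394)/(29258−1) = 0.9524.
SE(p̂) = √[p(1−p)/n · (N−n)/(N−1)] = √[0.1204/1394 × 0.9524] = 0.00907.
E = z × SE = 2.326 × 0.00907 = 0.02110 ≈ 2.1 percentage points.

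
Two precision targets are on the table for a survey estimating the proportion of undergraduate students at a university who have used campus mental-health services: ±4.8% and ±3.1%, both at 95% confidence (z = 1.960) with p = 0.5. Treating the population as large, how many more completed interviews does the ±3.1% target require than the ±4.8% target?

At ±4.8%: n = 1.960² × 0.2500 / 0.048² ≈ 416.84 → 417.
At ±3.1%: n = 1.960² × 0.2500 / 0.031² ≈ 999.38 → 1000.
Additional respondents: 1000 − 417 = 583.

583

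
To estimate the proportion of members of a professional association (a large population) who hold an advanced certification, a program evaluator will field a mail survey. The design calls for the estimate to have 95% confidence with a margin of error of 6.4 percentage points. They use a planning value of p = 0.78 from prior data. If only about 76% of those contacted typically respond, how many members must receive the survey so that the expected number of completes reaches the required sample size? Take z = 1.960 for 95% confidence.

212

Completed interviews needed: n₀ = 1.960² × 0.1716 / 0.064² ≈ 160.94 → 161.
At a 76% response rate, contacts needed = 161 / 0.76 ≈ 211.84 → 212.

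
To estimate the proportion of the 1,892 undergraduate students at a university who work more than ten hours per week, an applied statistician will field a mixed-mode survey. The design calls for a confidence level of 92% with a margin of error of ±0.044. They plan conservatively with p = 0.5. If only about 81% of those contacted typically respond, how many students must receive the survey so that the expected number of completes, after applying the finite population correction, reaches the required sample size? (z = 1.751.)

Completed interviews needed (unadjusted): n₀ = 1.751² × 0.2500 / 0.044² ≈ 395.92 → 396.
FPC for N = 1,892: n = 396 / (1 + 395/1892) = 396 / 1.2088 ≈ 327.60 → 328.
At an 81% response rate, contacts needed = 328 / 0.81 ≈ 404.94 → 405.

405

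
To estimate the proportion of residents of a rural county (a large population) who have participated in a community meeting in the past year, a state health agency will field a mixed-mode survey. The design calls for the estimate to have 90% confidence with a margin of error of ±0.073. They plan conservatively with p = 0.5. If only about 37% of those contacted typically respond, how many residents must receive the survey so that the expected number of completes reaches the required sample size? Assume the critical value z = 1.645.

Completed interviews needed: n₀ = 1.645² × 0.2500 / 0.073² ≈ 126.95 → 127.
At a 37% response rate, contacts needed = 127 / 0.37 ≈ 343.24 → 344.

344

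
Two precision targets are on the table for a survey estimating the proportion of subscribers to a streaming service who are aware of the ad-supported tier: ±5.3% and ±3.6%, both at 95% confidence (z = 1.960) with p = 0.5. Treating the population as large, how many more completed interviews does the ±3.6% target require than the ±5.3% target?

400

At ±5.3%: n = 1.960² × 0.2500 / 0.053² ≈ 341.90 → 342.
At ±3.6%: n = 1.960² × 0.2500 / 0.036² ≈ 741.05 → 742.
Additional respondents: 742 − 342 = 400.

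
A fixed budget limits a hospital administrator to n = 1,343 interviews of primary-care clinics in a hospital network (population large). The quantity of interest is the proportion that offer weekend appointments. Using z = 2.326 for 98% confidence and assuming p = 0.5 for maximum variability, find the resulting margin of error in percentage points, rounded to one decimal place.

SE(p̂) = √[p(1−p)/n] = √[0.2500/1343] = 0.01364.
E = z × SE = 2.326 × 0.01364 = 0.03174, or 3.2 percentage points.

3.2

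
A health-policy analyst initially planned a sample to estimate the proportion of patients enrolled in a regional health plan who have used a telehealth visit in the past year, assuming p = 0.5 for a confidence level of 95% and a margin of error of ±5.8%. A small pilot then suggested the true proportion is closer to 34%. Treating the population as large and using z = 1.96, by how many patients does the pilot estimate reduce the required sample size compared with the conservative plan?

29

Conservative (p = 0.5): n = 1.96² × 0.25 / 0.058² ≈ 285.49 → 286.
Using p = 0.34: p(1−p) = 0.2244, so n = 1.96² × 0.2244 / 0.058² ≈ 256.26 → 257.
Reduction: 286 − 257 = 29.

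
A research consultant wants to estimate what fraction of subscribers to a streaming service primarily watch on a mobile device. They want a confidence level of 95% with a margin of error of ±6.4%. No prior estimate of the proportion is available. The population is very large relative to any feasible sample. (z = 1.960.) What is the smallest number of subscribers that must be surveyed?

With no prior estimate, use p = 0.5, giving p(1−p) = 0.25.
n = z²·p(1−p)/E² = 1.960² × 0.2500 / 0.064² = 3.8416 × 0.2500 / 0.004096 ≈ 234.47.
Rounding up gives n = 235.

235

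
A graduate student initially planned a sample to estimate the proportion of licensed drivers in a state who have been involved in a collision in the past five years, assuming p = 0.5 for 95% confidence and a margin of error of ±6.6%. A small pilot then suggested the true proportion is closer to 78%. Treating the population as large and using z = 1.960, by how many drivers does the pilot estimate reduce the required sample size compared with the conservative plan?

69

Conservative (p = 0.5): n = 1.960² × 0.25 / 0.066² ≈ 220.48 → 221.
Using p = 0.78: p(1−p) = 0.1716, so n = 1.960² × 0.1716 / 0.066² ≈ 151.34 → 152.
Reduction: 221 − 152 = 69.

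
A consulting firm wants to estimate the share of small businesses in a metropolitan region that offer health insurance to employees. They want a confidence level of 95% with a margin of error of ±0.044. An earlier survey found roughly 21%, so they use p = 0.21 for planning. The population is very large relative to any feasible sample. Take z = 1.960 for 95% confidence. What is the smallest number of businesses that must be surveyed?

With p = 0.21, p(1−p) = 0.1659.
n = z²·p(1−p)/E² = 1.960² × 0.1659 / 0.044² = 3.8416 × 0.1659 / 0.001936 ≈ 329.19.
Rounding up gives n = 330.

330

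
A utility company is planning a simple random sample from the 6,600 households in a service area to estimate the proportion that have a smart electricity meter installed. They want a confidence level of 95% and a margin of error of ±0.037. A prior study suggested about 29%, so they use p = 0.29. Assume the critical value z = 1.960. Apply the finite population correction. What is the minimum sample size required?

Unadjusted: n₀ = 1.960² × 0.29 × 0.71 / 0.037² ≈ 577.78, so n₀ = 578.
Finite population correction with N = 6,600: n = n₀ / (1 + (n₀−1)/N) = 578 / (1 + 577/6600) = 578 / 1.0874 ≈ 531.53.
Rounding up, n = 532.

532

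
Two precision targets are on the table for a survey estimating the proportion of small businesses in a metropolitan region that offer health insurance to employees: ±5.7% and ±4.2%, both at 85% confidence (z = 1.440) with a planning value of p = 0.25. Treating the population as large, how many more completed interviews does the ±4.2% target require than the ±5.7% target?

101

At ±5.7%: n = 1.440² × 0.1875 / 0.057² ≈ 119.67 → 120.
At ±4.2%: n = 1.440² × 0.1875 / 0.042² ≈ 220.41 → 221.
Additional respondents: 221 − 120 = 101.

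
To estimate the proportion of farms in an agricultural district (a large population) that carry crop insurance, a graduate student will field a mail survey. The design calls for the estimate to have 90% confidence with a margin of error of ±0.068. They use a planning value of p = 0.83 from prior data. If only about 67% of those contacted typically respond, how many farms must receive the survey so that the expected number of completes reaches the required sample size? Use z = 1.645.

124

Completed interviews needed: n₀ = 1.645² × 0.1411 / 0.068² ≈ 82.57 → 83.
At a 67% response rate, contacts needed = 83 / 0.67 ≈ 123.88 → 124.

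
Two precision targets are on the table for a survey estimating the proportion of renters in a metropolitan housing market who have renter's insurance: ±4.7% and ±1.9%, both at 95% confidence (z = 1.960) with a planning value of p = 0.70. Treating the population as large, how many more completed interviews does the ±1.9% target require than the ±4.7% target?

1869

At ±4.7%: n = 1.960² × 0.2100 / 0.047² ≈ 365.20 → 366.
At ±1.9%: n = 1.960² × 0.2100 / 0.019² ≈ 2234.73 → 2235.
Additional respondents: 2235 − 366 = 1869.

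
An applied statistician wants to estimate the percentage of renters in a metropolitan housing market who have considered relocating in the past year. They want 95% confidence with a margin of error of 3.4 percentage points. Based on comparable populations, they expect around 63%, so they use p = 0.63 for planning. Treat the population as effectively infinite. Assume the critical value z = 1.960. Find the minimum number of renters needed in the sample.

775

With p = 0.63, p(1−p) = 0.2331.
n = z²·p(1−p)/E² = 1.960² × 0.2331 / 0.034² = 3.8416 × 0.2331 / 0.001156 ≈ 774.63.
Rounding up gives n = 775.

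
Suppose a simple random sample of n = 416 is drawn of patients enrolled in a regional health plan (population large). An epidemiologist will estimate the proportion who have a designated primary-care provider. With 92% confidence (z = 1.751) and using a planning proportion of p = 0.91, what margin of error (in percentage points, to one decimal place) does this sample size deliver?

2.5

SE(p̂) = √[p(1−p)/n] = √[0.0819/416] = 0.01403.
E = z × SE = 1.751 × 0.01403 = 0.02457, or 2.5 percentage points.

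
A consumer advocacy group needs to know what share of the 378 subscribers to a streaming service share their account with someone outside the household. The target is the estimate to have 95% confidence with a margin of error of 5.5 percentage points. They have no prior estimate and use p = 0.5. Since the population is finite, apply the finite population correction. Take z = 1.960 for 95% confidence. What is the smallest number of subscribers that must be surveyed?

Unadjusted: n₀ = 1.960² × 0.50 × 0.50 / 0.055² ≈ 317.49, so n₀ = 318.
Finite population correction with N = 378: n = n₀ / (1 + (n₀−1)/N) = 318 / (1 + 317/378) = 318 / 1.8386 ≈ 172.96.
Rounding up, n = 173.

173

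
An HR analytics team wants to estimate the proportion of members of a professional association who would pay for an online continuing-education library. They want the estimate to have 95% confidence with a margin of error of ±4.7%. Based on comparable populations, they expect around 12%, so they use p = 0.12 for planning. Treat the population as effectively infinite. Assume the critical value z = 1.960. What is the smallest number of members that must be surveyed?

With p = 0.12, p(1−p) = 0.1056.
n = z²·p(1−p)/E² = 1.960² × 0.1056 / 0.047² = 3.8416 × 0.1056 / 0.002209 ≈ 183.65.
Rounding up gives n = 184.

184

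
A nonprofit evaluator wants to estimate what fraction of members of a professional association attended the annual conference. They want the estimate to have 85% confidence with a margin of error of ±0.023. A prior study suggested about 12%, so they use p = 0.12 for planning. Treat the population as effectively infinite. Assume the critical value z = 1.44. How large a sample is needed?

414

With p = 0.12, p(1−p) = 0.1056.
n = z²·p(1−p)/E² = 1.44² × 0.1056 / 0.023² = 2.0736 × 0.1056 / 0.000529 ≈ 413.94.
Rounding up gives n = 414.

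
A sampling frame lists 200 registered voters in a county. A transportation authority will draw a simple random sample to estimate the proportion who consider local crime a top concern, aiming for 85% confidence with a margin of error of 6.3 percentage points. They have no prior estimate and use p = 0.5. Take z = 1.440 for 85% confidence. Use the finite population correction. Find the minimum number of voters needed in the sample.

80

Unadjusted: n₀ = 1.440² × 0.50 × 0.50 / 0.063² ≈ 130.61, so n₀ = 131.
Finite population correction with N = 200: n = n₀ / (1 + (n₀−1)/N) = 131 / (1 + 130/200) = 131 / 1.6500 ≈ 79.39.
Rounding up, n = 80.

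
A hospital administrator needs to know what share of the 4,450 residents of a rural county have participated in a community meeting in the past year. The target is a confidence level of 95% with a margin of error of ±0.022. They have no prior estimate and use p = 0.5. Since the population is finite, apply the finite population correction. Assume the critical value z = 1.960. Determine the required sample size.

1373

Unadjusted: n₀ = 1.960² × 0.50 × 0.50 / 0.022² ≈ 1984.30, so n₀ = 1985.
Finite population correction with N = 4,450: n = n₀ / (1 + (n₀−1)/N) = 1985 / (1 + 1984/4450) = 1985 / 1.4458 ≈ 1372.90.
Rounding up, n = 1373.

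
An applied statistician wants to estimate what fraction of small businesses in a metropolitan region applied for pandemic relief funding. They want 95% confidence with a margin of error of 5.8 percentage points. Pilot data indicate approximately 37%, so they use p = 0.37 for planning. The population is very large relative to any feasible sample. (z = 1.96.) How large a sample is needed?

267

With p = 0.37, p(1−p) = 0.2331.
n = z²·p(1−p)/E² = 1.96² × 0.2331 / 0.058² = 3.8416 × 0.2331 / 0.003364 ≈ 266.19.
Rounding up gives n = 267.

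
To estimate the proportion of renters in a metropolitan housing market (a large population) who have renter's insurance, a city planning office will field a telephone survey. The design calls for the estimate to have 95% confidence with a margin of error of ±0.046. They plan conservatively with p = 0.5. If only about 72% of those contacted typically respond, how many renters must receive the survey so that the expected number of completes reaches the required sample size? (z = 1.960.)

Completed interviews needed: n₀ = 1.960² × 0.2500 / 0.046² ≈ 453.88 → 454.
At a 72% response rate, contacts needed = 454 / 0.72 ≈ 630.56 → 631.

631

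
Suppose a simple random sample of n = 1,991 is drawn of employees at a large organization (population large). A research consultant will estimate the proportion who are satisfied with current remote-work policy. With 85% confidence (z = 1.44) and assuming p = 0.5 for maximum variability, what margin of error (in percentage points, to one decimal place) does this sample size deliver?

1.6

SE(p̂) = √[p(1−p)/n] = √[0.2500/1991] = 0.01121.
E = z × SE = 1.44 × 0.01121 = 0.01614, or 1.6 percentage points.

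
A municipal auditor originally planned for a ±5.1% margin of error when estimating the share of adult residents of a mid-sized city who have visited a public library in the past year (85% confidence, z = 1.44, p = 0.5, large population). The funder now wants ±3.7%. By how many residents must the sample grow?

179

At ±5.1%: n = 1.44² × 0.2500 / 0.051² ≈ 199.31 → 200.
At ±3.7%: n = 1.44² × 0.2500 / 0.037² ≈ 378.67 → 379.
Additional respondents: 379 − 200 = 179.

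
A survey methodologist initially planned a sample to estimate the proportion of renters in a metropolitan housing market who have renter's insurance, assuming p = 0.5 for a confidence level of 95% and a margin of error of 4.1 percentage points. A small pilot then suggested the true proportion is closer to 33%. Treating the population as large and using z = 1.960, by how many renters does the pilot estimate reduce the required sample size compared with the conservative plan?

Conservative (p = 0.5): n = 1.960² × 0.25 / 0.041² ≈ 571.33 → 572.
Using p = 0.33: p(1−p) = 0.2211, so n = 1.960² × 0.2211 / 0.041² ≈ 505.28 → 506.
Reduction: 572 − 506 = 66.

66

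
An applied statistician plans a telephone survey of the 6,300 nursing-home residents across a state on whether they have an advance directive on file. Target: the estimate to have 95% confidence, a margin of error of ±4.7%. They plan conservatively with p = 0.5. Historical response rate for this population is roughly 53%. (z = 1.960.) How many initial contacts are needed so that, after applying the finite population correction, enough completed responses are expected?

Completed interviews needed (unadjusted): n₀ = 1.960² × 0.2500 / 0.047² ≈ 434.77 → 435.
FPC for N = 6,300: n = 435 / (1 + 434/6300) = 435 / 1.0689 ≈ 406.96 → 407.
At a 53% response rate, contacts needed = 407 / 0.53 ≈ 767.92 → 768.

768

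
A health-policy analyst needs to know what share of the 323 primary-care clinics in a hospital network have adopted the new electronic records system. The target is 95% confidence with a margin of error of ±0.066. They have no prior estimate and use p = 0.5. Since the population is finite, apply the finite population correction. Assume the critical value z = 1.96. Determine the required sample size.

Unadjusted: n₀ = 1.96² × 0.50 × 0.50 / 0.066² ≈ 220.48, so n₀ = 221.
Finite population correction with N = 323: n = n₀ / (1 + (n₀−1)/N) = 221 / (1 + 220/323) = 221 / 1.6811 ≈ 131.46.
Rounding up, n = 132.

132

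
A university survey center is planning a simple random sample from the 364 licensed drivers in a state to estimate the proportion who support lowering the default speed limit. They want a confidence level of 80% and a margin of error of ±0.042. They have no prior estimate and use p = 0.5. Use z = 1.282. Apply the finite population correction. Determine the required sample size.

143

Unadjusted: n₀ = 1.282² × 0.50 × 0.50 / 0.042² ≈ 232.93, so n₀ = 233.
Finite population correction with N = 364: n = n₀ / (1 + (n₀−1)/N) = 233 / (1 + 232/364) = 233 / 1.6374 ≈ 142.30.
Rounding up, n = 143.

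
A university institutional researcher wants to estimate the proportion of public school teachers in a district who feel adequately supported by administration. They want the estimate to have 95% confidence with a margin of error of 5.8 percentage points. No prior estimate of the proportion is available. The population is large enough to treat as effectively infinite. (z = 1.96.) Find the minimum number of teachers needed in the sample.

With no prior estimate, use p = 0.5, giving p(1−p) = 0.25.
n = z²·p(1−p)/E² = 1.96² × 0.2500 / 0.058² = 3.8416 × 0.2500 / 0.003364 ≈ 285.49.
Rounding up gives n = 286.

286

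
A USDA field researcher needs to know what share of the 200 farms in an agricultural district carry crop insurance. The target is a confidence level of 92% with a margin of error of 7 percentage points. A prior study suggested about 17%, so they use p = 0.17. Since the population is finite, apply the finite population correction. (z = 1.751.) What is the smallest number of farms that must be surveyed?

62

Unadjusted: n₀ = 1.751² × 0.17 × 0.83 / 0.070² ≈ 88.29, so n₀ = 89.
Finite population correction with N = 200: n = n₀ / (1 + (n₀−1)/N) = 89 / (1 + 88/200) = 89 / 1.4400 ≈ 61.81.
Rounding up, n = 62.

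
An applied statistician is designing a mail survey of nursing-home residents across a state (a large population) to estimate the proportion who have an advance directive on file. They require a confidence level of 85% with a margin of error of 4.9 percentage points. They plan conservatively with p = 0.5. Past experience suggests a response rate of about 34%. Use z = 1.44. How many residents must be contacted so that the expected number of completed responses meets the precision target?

Completed interviews needed: n₀ = 1.44² × 0.2500 / 0.049² ≈ 215.91 → 216.
At a 34% response rate, contacts needed = 216 / 0.34 ≈ 635.29 → 636.

636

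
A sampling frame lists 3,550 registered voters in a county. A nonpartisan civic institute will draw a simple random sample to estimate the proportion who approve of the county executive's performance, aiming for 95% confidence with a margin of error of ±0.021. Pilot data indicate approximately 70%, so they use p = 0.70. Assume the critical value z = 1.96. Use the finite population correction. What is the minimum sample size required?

1208

Unadjusted: n₀ = 1.96² × 0.70 × 0.30 / 0.021² ≈ 1829.33, so n₀ = 1830.
Finite population correction with N = 3,550: n = n₀ / (1 + (n₀−1)/N) = 1830 / (1 + 1829/3550) = 1830 / 1.5152 ≈ 1207.75.
Rounding up, n = 1208.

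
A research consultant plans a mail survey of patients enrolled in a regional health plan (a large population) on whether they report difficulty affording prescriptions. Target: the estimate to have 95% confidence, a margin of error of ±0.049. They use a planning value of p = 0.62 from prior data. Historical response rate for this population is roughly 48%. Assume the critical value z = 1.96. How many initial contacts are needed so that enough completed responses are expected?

Completed interviews needed: n₀ = 1.96² × 0.2356 / 0.049² ≈ 376.96 → 377.
At a 48% response rate, contacts needed = 377 / 0.48 ≈ 785.42 → 786.

786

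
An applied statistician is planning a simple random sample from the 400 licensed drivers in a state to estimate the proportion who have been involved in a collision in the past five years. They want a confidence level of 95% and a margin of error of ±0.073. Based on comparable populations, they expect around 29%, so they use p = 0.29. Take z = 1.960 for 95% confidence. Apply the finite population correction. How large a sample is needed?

109

Unadjusted: n₀ = 1.960² × 0.29 × 0.71 / 0.073² ≈ 148.43, so n₀ = 149.
Finite population correction with N = 400: n = n₀ / (1 + (n₀−1)/N) = 149 / (1 + 148/400) = 149 / 1.3700 ≈ 108.76.
Rounding up, n = 109.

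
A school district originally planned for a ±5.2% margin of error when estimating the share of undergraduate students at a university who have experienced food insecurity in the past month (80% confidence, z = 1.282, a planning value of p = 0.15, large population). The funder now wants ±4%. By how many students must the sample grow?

53

At ±5.2%: n = 1.282² × 0.1275 / 0.052² ≈ 77.50 → 78.
At ±4%: n = 1.282² × 0.1275 / 0.040² ≈ 130.97 → 131.
Additional respondents: 131 − 78 = 53.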